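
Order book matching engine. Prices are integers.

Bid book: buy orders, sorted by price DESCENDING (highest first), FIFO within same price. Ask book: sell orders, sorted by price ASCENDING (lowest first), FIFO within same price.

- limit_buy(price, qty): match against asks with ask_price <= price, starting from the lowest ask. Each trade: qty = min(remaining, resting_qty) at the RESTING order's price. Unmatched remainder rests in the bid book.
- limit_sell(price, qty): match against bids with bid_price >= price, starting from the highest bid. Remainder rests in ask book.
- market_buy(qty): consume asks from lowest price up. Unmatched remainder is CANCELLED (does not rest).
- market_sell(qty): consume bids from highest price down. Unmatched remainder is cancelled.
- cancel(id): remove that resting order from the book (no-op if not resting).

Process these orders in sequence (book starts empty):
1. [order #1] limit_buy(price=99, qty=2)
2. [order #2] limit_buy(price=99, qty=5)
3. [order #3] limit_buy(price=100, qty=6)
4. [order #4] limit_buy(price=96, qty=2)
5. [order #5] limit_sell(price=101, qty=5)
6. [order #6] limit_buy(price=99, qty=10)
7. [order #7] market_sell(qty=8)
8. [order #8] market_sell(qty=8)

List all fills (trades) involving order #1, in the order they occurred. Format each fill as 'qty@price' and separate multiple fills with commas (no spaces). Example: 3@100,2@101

After op 1 [order #1] limit_buy(price=99, qty=2): fills=none; bids=[#1:2@99] asks=[-]
After op 2 [order #2] limit_buy(price=99, qty=5): fills=none; bids=[#1:2@99 #2:5@99] asks=[-]
After op 3 [order #3] limit_buy(price=100, qty=6): fills=none; bids=[#3:6@100 #1:2@99 #2:5@99] asks=[-]
After op 4 [order #4] limit_buy(price=96, qty=2): fills=none; bids=[#3:6@100 #1:2@99 #2:5@99 #4:2@96] asks=[-]
After op 5 [order #5] limit_sell(price=101, qty=5): fills=none; bids=[#3:6@100 #1:2@99 #2:5@99 #4:2@96] asks=[#5:5@101]
After op 6 [order #6] limit_buy(price=99, qty=10): fills=none; bids=[#3:6@100 #1:2@99 #2:5@99 #6:10@99 #4:2@96] asks=[#5:5@101]
After op 7 [order #7] market_sell(qty=8): fills=#3x#7:6@100 #1x#7:2@99; bids=[#2:5@99 #6:10@99 #4:2@96] asks=[#5:5@101]
After op 8 [order #8] market_sell(qty=8): fills=#2x#8:5@99 #6x#8:3@99; bids=[#6:7@99 #4:2@96] asks=[#5:5@101]

Answer: 2@99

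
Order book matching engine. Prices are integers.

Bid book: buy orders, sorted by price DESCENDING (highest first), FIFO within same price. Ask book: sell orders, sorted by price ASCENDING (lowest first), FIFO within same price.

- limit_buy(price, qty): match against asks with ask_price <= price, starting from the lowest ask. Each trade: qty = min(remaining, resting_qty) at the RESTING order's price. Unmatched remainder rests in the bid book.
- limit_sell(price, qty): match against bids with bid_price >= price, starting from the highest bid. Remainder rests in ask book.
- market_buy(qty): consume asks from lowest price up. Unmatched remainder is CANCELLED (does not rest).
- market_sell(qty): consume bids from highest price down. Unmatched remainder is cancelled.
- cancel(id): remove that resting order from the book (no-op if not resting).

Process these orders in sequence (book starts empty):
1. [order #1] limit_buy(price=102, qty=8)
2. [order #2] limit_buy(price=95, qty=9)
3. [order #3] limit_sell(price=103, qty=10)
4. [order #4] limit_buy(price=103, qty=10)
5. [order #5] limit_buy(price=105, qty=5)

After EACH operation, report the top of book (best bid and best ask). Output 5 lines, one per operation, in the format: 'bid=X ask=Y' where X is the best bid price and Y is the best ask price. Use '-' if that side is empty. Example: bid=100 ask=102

Answer: bid=102 ask=-
bid=102 ask=-
bid=102 ask=103
bid=102 ask=-
bid=105 ask=-

Derivation:
After op 1 [order #1] limit_buy(price=102, qty=8): fills=none; bids=[#1:8@102] asks=[-]
After op 2 [order #2] limit_buy(price=95, qty=9): fills=none; bids=[#1:8@102 #2:9@95] asks=[-]
After op 3 [order #3] limit_sell(price=103, qty=10): fills=none; bids=[#1:8@102 #2:9@95] asks=[#3:10@103]
After op 4 [order #4] limit_buy(price=103, qty=10): fills=#4x#3:10@103; bids=[#1:8@102 #2:9@95] asks=[-]
After op 5 [order #5] limit_buy(price=105, qty=5): fills=none; bids=[#5:5@105 #1:8@102 #2:9@95] asks=[-]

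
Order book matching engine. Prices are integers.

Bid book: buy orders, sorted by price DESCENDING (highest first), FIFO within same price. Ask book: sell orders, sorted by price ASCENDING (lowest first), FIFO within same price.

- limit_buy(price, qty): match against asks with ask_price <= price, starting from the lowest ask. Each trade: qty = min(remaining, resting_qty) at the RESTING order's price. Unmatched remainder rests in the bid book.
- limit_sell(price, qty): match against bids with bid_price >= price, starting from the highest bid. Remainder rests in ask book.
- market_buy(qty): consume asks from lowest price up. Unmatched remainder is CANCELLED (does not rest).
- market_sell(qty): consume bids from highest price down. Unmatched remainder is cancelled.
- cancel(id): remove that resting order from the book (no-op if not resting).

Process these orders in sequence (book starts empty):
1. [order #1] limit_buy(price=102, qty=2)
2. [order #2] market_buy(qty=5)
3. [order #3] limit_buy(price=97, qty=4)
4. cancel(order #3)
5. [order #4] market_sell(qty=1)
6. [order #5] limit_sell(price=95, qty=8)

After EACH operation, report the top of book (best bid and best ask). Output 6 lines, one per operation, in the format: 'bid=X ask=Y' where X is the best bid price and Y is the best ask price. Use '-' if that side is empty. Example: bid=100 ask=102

Answer: bid=102 ask=-
bid=102 ask=-
bid=102 ask=-
bid=102 ask=-
bid=102 ask=-
bid=- ask=95

Derivation:
After op 1 [order #1] limit_buy(price=102, qty=2): fills=none; bids=[#1:2@102] asks=[-]
After op 2 [order #2] market_buy(qty=5): fills=none; bids=[#1:2@102] asks=[-]
After op 3 [order #3] limit_buy(price=97, qty=4): fills=none; bids=[#1:2@102 #3:4@97] asks=[-]
After op 4 cancel(order #3): fills=none; bids=[#1:2@102] asks=[-]
After op 5 [order #4] market_sell(qty=1): fills=#1x#4:1@102; bids=[#1:1@102] asks=[-]
After op 6 [order #5] limit_sell(price=95, qty=8): fills=#1x#5:1@102; bids=[-] asks=[#5:7@95]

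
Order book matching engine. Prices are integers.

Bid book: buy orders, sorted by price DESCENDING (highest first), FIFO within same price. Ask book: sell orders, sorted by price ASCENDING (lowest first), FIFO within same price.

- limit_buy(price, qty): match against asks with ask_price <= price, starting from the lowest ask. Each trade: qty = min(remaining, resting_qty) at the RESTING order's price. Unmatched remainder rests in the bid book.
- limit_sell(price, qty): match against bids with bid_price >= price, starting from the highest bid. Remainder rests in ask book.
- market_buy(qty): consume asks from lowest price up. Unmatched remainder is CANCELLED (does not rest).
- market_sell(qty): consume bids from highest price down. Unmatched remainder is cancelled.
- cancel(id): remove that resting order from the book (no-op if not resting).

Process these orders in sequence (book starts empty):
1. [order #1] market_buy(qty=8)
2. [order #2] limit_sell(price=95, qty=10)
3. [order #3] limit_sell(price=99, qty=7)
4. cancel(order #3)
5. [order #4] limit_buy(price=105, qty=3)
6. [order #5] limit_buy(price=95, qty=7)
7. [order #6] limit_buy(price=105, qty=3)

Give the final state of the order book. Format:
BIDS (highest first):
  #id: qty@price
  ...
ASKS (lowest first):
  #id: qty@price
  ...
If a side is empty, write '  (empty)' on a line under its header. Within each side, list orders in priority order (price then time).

After op 1 [order #1] market_buy(qty=8): fills=none; bids=[-] asks=[-]
After op 2 [order #2] limit_sell(price=95, qty=10): fills=none; bids=[-] asks=[#2:10@95]
After op 3 [order #3] limit_sell(price=99, qty=7): fills=none; bids=[-] asks=[#2:10@95 #3:7@99]
After op 4 cancel(order #3): fills=none; bids=[-] asks=[#2:10@95]
After op 5 [order #4] limit_buy(price=105, qty=3): fills=#4x#2:3@95; bids=[-] asks=[#2:7@95]
After op 6 [order #5] limit_buy(price=95, qty=7): fills=#5x#2:7@95; bids=[-] asks=[-]
After op 7 [order #6] limit_buy(price=105, qty=3): fills=none; bids=[#6:3@105] asks=[-]

Answer: BIDS (highest first):
  #6: 3@105
ASKS (lowest first):
  (empty)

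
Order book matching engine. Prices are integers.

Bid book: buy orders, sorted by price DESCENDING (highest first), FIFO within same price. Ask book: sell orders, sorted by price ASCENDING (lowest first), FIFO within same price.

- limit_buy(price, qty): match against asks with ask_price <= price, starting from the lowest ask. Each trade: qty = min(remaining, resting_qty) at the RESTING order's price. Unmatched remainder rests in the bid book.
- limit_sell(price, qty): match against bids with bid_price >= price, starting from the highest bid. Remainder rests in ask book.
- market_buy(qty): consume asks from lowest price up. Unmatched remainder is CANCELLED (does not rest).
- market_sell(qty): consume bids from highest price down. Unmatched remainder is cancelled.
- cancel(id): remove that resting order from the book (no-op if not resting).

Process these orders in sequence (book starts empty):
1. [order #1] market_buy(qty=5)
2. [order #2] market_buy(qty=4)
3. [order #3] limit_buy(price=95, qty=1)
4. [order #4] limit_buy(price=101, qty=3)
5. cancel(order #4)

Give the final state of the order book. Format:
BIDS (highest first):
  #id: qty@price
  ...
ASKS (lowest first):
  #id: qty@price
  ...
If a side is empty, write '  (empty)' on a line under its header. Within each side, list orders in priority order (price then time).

After op 1 [order #1] market_buy(qty=5): fills=none; bids=[-] asks=[-]
After op 2 [order #2] market_buy(qty=4): fills=none; bids=[-] asks=[-]
After op 3 [order #3] limit_buy(price=95, qty=1): fills=none; bids=[#3:1@95] asks=[-]
After op 4 [order #4] limit_buy(price=101, qty=3): fills=none; bids=[#4:3@101 #3:1@95] asks=[-]
After op 5 cancel(order #4): fills=none; bids=[#3:1@95] asks=[-]

Answer: BIDS (highest first):
  #3: 1@95
ASKS (lowest first):
  (empty)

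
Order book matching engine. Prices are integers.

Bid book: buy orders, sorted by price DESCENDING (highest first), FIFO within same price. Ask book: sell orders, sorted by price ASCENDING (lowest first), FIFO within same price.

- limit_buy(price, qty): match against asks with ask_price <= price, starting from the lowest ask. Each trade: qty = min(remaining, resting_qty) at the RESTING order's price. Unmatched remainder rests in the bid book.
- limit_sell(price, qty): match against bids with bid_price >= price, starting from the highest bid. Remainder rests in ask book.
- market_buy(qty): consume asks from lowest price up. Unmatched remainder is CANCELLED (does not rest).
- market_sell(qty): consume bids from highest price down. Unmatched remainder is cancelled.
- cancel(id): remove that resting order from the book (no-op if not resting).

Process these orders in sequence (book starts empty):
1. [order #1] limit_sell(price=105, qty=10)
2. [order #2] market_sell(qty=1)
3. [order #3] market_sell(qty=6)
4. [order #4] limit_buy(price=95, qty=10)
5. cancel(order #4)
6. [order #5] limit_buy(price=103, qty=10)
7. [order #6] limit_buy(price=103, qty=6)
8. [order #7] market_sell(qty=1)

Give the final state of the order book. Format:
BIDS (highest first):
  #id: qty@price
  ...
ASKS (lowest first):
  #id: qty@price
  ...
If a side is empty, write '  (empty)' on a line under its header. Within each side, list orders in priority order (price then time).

Answer: BIDS (highest first):
  #5: 9@103
  #6: 6@103
ASKS (lowest first):
  #1: 10@105

Derivation:
After op 1 [order #1] limit_sell(price=105, qty=10): fills=none; bids=[-] asks=[#1:10@105]
After op 2 [order #2] market_sell(qty=1): fills=none; bids=[-] asks=[#1:10@105]
After op 3 [order #3] market_sell(qty=6): fills=none; bids=[-] asks=[#1:10@105]
After op 4 [order #4] limit_buy(price=95, qty=10): fills=none; bids=[#4:10@95] asks=[#1:10@105]
After op 5 cancel(order #4): fills=none; bids=[-] asks=[#1:10@105]
After op 6 [order #5] limit_buy(price=103, qty=10): fills=none; bids=[#5:10@103] asks=[#1:10@105]
After op 7 [order #6] limit_buy(price=103, qty=6): fills=none; bids=[#5:10@103 #6:6@103] asks=[#1:10@105]
After op 8 [order #7] market_sell(qty=1): fills=#5x#7:1@103; bids=[#5:9@103 #6:6@103] asks=[#1:10@105]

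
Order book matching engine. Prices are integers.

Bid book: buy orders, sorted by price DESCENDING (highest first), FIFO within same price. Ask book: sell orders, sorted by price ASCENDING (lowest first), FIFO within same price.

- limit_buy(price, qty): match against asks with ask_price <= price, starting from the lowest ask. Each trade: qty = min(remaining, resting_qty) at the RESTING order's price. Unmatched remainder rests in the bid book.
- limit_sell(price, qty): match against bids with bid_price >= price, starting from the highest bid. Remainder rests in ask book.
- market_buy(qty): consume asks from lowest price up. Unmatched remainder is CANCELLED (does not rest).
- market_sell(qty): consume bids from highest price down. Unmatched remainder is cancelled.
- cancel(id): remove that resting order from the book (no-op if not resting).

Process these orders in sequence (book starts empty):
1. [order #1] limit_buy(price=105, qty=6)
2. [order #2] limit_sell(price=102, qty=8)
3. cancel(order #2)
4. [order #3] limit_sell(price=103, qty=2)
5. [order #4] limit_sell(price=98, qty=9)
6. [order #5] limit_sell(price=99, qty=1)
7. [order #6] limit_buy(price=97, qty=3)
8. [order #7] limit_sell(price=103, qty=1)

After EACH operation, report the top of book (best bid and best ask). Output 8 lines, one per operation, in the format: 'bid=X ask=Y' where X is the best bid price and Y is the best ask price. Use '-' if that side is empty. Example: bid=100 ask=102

Answer: bid=105 ask=-
bid=- ask=102
bid=- ask=-
bid=- ask=103
bid=- ask=98
bid=- ask=98
bid=97 ask=98
bid=97 ask=98

Derivation:
After op 1 [order #1] limit_buy(price=105, qty=6): fills=none; bids=[#1:6@105] asks=[-]
After op 2 [order #2] limit_sell(price=102, qty=8): fills=#1x#2:6@105; bids=[-] asks=[#2:2@102]
After op 3 cancel(order #2): fills=none; bids=[-] asks=[-]
After op 4 [order #3] limit_sell(price=103, qty=2): fills=none; bids=[-] asks=[#3:2@103]
After op 5 [order #4] limit_sell(price=98, qty=9): fills=none; bids=[-] asks=[#4:9@98 #3:2@103]
After op 6 [order #5] limit_sell(price=99, qty=1): fills=none; bids=[-] asks=[#4:9@98 #5:1@99 #3:2@103]
After op 7 [order #6] limit_buy(price=97, qty=3): fills=none; bids=[#6:3@97] asks=[#4:9@98 #5:1@99 #3:2@103]
After op 8 [order #7] limit_sell(price=103, qty=1): fills=none; bids=[#6:3@97] asks=[#4:9@98 #5:1@99 #3:2@103 #7:1@103]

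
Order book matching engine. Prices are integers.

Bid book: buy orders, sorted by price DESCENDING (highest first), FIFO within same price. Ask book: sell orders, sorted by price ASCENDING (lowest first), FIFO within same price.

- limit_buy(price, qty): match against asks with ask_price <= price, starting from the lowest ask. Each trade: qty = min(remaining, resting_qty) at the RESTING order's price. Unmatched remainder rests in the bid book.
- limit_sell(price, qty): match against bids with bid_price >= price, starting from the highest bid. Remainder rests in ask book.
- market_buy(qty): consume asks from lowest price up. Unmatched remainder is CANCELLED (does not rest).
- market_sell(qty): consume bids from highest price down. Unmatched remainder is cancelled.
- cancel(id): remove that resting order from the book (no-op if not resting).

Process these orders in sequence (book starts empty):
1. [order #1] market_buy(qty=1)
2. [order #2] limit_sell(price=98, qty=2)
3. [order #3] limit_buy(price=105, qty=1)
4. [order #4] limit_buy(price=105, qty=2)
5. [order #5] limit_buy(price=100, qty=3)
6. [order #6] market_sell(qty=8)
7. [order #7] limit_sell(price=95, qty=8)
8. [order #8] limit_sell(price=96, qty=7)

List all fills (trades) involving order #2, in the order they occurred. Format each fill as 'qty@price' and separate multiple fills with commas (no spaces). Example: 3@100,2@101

After op 1 [order #1] market_buy(qty=1): fills=none; bids=[-] asks=[-]
After op 2 [order #2] limit_sell(price=98, qty=2): fills=none; bids=[-] asks=[#2:2@98]
After op 3 [order #3] limit_buy(price=105, qty=1): fills=#3x#2:1@98; bids=[-] asks=[#2:1@98]
After op 4 [order #4] limit_buy(price=105, qty=2): fills=#4x#2:1@98; bids=[#4:1@105] asks=[-]
After op 5 [order #5] limit_buy(price=100, qty=3): fills=none; bids=[#4:1@105 #5:3@100] asks=[-]
After op 6 [order #6] market_sell(qty=8): fills=#4x#6:1@105 #5x#6:3@100; bids=[-] asks=[-]
After op 7 [order #7] limit_sell(price=95, qty=8): fills=none; bids=[-] asks=[#7:8@95]
After op 8 [order #8] limit_sell(price=96, qty=7): fills=none; bids=[-] asks=[#7:8@95 #8:7@96]

Answer: 1@98,1@98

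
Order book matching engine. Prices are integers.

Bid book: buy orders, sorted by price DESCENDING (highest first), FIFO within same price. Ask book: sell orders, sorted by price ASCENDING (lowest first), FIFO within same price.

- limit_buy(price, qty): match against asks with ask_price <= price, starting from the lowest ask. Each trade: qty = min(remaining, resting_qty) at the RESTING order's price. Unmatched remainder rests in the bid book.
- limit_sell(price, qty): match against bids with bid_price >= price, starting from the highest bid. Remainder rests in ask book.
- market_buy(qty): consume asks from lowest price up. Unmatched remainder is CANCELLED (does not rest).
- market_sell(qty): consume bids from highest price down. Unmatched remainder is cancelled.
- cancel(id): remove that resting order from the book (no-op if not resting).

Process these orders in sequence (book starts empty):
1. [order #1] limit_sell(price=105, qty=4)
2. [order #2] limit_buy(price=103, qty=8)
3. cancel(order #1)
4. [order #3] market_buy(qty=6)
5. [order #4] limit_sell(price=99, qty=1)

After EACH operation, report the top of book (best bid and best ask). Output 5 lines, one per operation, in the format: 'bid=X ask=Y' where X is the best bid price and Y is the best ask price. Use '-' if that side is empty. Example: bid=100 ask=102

Answer: bid=- ask=105
bid=103 ask=105
bid=103 ask=-
bid=103 ask=-
bid=103 ask=-

Derivation:
After op 1 [order #1] limit_sell(price=105, qty=4): fills=none; bids=[-] asks=[#1:4@105]
After op 2 [order #2] limit_buy(price=103, qty=8): fills=none; bids=[#2:8@103] asks=[#1:4@105]
After op 3 cancel(order #1): fills=none; bids=[#2:8@103] asks=[-]
After op 4 [order #3] market_buy(qty=6): fills=none; bids=[#2:8@103] asks=[-]
After op 5 [order #4] limit_sell(price=99, qty=1): fills=#2x#4:1@103; bids=[#2:7@103] asks=[-]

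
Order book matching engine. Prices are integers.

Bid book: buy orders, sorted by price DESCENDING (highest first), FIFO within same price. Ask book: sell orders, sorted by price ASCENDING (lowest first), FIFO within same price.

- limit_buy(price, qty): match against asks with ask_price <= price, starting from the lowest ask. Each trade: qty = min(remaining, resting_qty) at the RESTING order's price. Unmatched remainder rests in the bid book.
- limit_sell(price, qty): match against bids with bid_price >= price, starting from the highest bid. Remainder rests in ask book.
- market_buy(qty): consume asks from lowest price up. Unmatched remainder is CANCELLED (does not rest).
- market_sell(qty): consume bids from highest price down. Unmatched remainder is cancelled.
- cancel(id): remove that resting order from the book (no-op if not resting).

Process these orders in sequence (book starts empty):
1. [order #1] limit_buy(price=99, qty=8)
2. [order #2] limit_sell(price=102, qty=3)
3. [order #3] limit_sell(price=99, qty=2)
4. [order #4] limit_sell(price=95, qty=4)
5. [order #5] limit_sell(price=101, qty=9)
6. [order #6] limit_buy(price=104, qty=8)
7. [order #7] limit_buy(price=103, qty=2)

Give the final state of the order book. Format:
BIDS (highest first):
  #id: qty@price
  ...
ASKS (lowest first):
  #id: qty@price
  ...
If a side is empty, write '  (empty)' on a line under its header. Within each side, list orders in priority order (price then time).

After op 1 [order #1] limit_buy(price=99, qty=8): fills=none; bids=[#1:8@99] asks=[-]
After op 2 [order #2] limit_sell(price=102, qty=3): fills=none; bids=[#1:8@99] asks=[#2:3@102]
After op 3 [order #3] limit_sell(price=99, qty=2): fills=#1x#3:2@99; bids=[#1:6@99] asks=[#2:3@102]
After op 4 [order #4] limit_sell(price=95, qty=4): fills=#1x#4:4@99; bids=[#1:2@99] asks=[#2:3@102]
After op 5 [order #5] limit_sell(price=101, qty=9): fills=none; bids=[#1:2@99] asks=[#5:9@101 #2:3@102]
After op 6 [order #6] limit_buy(price=104, qty=8): fills=#6x#5:8@101; bids=[#1:2@99] asks=[#5:1@101 #2:3@102]
After op 7 [order #7] limit_buy(price=103, qty=2): fills=#7x#5:1@101 #7x#2:1@102; bids=[#1:2@99] asks=[#2:2@102]

Answer: BIDS (highest first):
  #1: 2@99
ASKS (lowest first):
  #2: 2@102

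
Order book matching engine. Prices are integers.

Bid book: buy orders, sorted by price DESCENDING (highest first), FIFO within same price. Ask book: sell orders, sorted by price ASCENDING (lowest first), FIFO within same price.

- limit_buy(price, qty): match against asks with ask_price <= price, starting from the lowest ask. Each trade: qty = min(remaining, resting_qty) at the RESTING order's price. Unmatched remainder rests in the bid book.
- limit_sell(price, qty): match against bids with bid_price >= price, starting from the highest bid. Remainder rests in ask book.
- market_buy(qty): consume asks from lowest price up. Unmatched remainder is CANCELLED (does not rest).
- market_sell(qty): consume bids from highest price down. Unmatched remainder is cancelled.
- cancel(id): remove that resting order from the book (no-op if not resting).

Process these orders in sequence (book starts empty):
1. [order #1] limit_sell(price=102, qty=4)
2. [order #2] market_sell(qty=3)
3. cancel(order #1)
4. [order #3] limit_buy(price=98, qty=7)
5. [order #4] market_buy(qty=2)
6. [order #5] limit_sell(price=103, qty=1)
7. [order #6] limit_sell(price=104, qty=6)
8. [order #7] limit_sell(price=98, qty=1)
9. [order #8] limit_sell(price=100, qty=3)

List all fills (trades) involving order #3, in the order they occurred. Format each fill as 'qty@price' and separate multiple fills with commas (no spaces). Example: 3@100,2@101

After op 1 [order #1] limit_sell(price=102, qty=4): fills=none; bids=[-] asks=[#1:4@102]
After op 2 [order #2] market_sell(qty=3): fills=none; bids=[-] asks=[#1:4@102]
After op 3 cancel(order #1): fills=none; bids=[-] asks=[-]
After op 4 [order #3] limit_buy(price=98, qty=7): fills=none; bids=[#3:7@98] asks=[-]
After op 5 [order #4] market_buy(qty=2): fills=none; bids=[#3:7@98] asks=[-]
After op 6 [order #5] limit_sell(price=103, qty=1): fills=none; bids=[#3:7@98] asks=[#5:1@103]
After op 7 [order #6] limit_sell(price=104, qty=6): fills=none; bids=[#3:7@98] asks=[#5:1@103 #6:6@104]
After op 8 [order #7] limit_sell(price=98, qty=1): fills=#3x#7:1@98; bids=[#3:6@98] asks=[#5:1@103 #6:6@104]
After op 9 [order #8] limit_sell(price=100, qty=3): fills=none; bids=[#3:6@98] asks=[#8:3@100 #5:1@103 #6:6@104]

Answer: 1@98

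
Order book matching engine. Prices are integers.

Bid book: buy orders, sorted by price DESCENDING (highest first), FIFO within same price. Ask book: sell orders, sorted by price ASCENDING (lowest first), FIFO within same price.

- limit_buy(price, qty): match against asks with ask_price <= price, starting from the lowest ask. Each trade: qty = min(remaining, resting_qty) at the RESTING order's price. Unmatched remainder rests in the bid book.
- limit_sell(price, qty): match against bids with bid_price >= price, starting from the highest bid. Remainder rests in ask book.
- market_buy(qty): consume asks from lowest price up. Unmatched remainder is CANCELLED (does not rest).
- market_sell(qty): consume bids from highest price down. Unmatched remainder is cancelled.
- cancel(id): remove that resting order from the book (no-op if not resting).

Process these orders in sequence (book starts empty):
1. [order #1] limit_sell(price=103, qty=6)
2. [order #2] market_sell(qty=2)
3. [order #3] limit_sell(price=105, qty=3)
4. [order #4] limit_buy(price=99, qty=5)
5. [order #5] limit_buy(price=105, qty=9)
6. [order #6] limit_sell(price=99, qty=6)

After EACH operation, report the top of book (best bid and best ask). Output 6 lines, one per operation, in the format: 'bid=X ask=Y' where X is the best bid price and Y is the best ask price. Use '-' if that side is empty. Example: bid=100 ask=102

Answer: bid=- ask=103
bid=- ask=103
bid=- ask=103
bid=99 ask=103
bid=99 ask=-
bid=- ask=99

Derivation:
After op 1 [order #1] limit_sell(price=103, qty=6): fills=none; bids=[-] asks=[#1:6@103]
After op 2 [order #2] market_sell(qty=2): fills=none; bids=[-] asks=[#1:6@103]
After op 3 [order #3] limit_sell(price=105, qty=3): fills=none; bids=[-] asks=[#1:6@103 #3:3@105]
After op 4 [order #4] limit_buy(price=99, qty=5): fills=none; bids=[#4:5@99] asks=[#1:6@103 #3:3@105]
After op 5 [order #5] limit_buy(price=105, qty=9): fills=#5x#1:6@103 #5x#3:3@105; bids=[#4:5@99] asks=[-]
After op 6 [order #6] limit_sell(price=99, qty=6): fills=#4x#6:5@99; bids=[-] asks=[#6:1@99]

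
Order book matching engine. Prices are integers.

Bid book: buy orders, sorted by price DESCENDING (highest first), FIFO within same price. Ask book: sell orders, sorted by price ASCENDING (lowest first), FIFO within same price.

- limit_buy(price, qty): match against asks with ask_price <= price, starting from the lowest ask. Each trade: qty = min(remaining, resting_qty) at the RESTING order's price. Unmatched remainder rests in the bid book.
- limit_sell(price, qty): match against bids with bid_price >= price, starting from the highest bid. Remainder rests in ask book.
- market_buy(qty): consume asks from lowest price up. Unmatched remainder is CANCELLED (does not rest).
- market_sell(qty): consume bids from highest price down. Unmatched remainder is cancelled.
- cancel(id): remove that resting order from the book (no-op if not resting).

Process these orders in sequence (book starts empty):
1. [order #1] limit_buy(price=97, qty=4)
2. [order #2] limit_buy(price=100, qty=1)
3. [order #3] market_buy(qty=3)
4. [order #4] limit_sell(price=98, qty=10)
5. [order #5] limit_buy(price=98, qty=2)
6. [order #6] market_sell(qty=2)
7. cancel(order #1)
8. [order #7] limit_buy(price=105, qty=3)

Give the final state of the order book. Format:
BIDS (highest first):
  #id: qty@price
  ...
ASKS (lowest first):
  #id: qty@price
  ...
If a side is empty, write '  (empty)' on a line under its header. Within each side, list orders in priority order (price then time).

After op 1 [order #1] limit_buy(price=97, qty=4): fills=none; bids=[#1:4@97] asks=[-]
After op 2 [order #2] limit_buy(price=100, qty=1): fills=none; bids=[#2:1@100 #1:4@97] asks=[-]
After op 3 [order #3] market_buy(qty=3): fills=none; bids=[#2:1@100 #1:4@97] asks=[-]
After op 4 [order #4] limit_sell(price=98, qty=10): fills=#2x#4:1@100; bids=[#1:4@97] asks=[#4:9@98]
After op 5 [order #5] limit_buy(price=98, qty=2): fills=#5x#4:2@98; bids=[#1:4@97] asks=[#4:7@98]
After op 6 [order #6] market_sell(qty=2): fills=#1x#6:2@97; bids=[#1:2@97] asks=[#4:7@98]
After op 7 cancel(order #1): fills=none; bids=[-] asks=[#4:7@98]
After op 8 [order #7] limit_buy(price=105, qty=3): fills=#7x#4:3@98; bids=[-] asks=[#4:4@98]

Answer: BIDS (highest first):
  (empty)
ASKS (lowest first):
  #4: 4@98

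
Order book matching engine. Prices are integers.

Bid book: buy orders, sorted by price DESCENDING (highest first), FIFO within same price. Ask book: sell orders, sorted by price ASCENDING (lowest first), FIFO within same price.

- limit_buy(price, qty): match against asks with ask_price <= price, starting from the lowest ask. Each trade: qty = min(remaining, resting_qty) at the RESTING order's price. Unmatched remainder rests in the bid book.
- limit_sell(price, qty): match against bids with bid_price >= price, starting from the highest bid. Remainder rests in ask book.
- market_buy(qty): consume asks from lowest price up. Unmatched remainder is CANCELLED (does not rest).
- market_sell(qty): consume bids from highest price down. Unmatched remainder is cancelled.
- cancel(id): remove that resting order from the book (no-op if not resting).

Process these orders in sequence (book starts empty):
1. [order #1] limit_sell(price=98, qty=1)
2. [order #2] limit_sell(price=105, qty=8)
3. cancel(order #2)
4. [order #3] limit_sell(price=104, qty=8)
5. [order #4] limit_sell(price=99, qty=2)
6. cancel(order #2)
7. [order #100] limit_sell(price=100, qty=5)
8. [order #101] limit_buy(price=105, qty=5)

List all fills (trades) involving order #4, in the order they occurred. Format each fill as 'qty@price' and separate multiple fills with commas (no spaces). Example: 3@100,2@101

After op 1 [order #1] limit_sell(price=98, qty=1): fills=none; bids=[-] asks=[#1:1@98]
After op 2 [order #2] limit_sell(price=105, qty=8): fills=none; bids=[-] asks=[#1:1@98 #2:8@105]
After op 3 cancel(order #2): fills=none; bids=[-] asks=[#1:1@98]
After op 4 [order #3] limit_sell(price=104, qty=8): fills=none; bids=[-] asks=[#1:1@98 #3:8@104]
After op 5 [order #4] limit_sell(price=99, qty=2): fills=none; bids=[-] asks=[#1:1@98 #4:2@99 #3:8@104]
After op 6 cancel(order #2): fills=none; bids=[-] asks=[#1:1@98 #4:2@99 #3:8@104]
After op 7 [order #100] limit_sell(price=100, qty=5): fills=none; bids=[-] asks=[#1:1@98 #4:2@99 #100:5@100 #3:8@104]
After op 8 [order #101] limit_buy(price=105, qty=5): fills=#101x#1:1@98 #101x#4:2@99 #101x#100:2@100; bids=[-] asks=[#100:3@100 #3:8@104]

Answer: 2@99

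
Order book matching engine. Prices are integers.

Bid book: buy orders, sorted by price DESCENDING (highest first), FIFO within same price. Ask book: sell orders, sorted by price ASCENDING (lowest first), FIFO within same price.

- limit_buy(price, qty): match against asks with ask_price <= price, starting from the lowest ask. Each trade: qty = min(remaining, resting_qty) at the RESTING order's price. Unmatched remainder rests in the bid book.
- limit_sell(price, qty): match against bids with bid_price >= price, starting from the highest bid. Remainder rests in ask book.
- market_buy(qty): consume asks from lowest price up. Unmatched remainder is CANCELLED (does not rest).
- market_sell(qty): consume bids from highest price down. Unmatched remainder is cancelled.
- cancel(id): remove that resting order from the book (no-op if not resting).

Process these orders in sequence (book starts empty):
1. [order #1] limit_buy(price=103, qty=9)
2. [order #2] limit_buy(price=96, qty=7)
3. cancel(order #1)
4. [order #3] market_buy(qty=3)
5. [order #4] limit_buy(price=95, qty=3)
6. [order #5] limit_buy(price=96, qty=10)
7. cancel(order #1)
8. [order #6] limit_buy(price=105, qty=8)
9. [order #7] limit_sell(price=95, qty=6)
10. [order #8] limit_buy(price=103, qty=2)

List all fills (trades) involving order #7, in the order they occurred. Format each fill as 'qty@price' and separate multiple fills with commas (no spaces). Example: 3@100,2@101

After op 1 [order #1] limit_buy(price=103, qty=9): fills=none; bids=[#1:9@103] asks=[-]
After op 2 [order #2] limit_buy(price=96, qty=7): fills=none; bids=[#1:9@103 #2:7@96] asks=[-]
After op 3 cancel(order #1): fills=none; bids=[#2:7@96] asks=[-]
After op 4 [order #3] market_buy(qty=3): fills=none; bids=[#2:7@96] asks=[-]
After op 5 [order #4] limit_buy(price=95, qty=3): fills=none; bids=[#2:7@96 #4:3@95] asks=[-]
After op 6 [order #5] limit_buy(price=96, qty=10): fills=none; bids=[#2:7@96 #5:10@96 #4:3@95] asks=[-]
After op 7 cancel(order #1): fills=none; bids=[#2:7@96 #5:10@96 #4:3@95] asks=[-]
After op 8 [order #6] limit_buy(price=105, qty=8): fills=none; bids=[#6:8@105 #2:7@96 #5:10@96 #4:3@95] asks=[-]
After op 9 [order #7] limit_sell(price=95, qty=6): fills=#6x#7:6@105; bids=[#6:2@105 #2:7@96 #5:10@96 #4:3@95] asks=[-]
After op 10 [order #8] limit_buy(price=103, qty=2): fills=none; bids=[#6:2@105 #8:2@103 #2:7@96 #5:10@96 #4:3@95] asks=[-]

Answer: 6@105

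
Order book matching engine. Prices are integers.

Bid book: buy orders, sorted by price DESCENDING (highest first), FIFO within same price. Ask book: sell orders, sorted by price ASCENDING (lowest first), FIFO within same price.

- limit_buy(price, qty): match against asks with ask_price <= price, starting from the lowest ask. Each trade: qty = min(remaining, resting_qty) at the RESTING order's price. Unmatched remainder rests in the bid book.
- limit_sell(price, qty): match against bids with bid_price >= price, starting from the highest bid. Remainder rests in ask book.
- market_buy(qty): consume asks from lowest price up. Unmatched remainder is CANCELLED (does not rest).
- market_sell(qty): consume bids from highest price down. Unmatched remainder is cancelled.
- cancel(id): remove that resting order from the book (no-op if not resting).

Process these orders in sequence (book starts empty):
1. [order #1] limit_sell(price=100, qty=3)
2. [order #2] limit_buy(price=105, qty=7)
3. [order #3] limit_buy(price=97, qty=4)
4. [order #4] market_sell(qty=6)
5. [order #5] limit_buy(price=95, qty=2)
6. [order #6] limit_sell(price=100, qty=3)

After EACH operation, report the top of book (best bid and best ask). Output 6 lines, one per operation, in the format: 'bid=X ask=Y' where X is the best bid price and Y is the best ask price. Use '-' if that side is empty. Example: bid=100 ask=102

After op 1 [order #1] limit_sell(price=100, qty=3): fills=none; bids=[-] asks=[#1:3@100]
After op 2 [order #2] limit_buy(price=105, qty=7): fills=#2x#1:3@100; bids=[#2:4@105] asks=[-]
After op 3 [order #3] limit_buy(price=97, qty=4): fills=none; bids=[#2:4@105 #3:4@97] asks=[-]
After op 4 [order #4] market_sell(qty=6): fills=#2x#4:4@105 #3x#4:2@97; bids=[#3:2@97] asks=[-]
After op 5 [order #5] limit_buy(price=95, qty=2): fills=none; bids=[#3:2@97 #5:2@95] asks=[-]
After op 6 [order #6] limit_sell(price=100, qty=3): fills=none; bids=[#3:2@97 #5:2@95] asks=[#6:3@100]

Answer: bid=- ask=100
bid=105 ask=-
bid=105 ask=-
bid=97 ask=-
bid=97 ask=-
bid=97 ask=100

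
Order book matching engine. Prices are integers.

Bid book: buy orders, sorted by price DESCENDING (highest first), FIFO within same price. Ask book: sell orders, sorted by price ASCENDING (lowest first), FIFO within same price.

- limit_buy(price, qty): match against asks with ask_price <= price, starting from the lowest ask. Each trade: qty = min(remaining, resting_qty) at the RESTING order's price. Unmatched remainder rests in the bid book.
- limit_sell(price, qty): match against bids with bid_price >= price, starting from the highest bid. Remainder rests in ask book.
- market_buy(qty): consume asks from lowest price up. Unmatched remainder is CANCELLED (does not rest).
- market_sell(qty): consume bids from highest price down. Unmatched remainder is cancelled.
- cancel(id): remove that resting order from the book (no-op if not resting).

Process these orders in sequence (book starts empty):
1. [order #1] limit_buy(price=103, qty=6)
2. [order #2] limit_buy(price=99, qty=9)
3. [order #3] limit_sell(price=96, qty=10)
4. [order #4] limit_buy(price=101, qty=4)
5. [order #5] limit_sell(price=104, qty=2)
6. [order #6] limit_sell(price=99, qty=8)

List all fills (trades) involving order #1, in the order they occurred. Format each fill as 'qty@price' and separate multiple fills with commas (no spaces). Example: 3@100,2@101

Answer: 6@103

Derivation:
After op 1 [order #1] limit_buy(price=103, qty=6): fills=none; bids=[#1:6@103] asks=[-]
After op 2 [order #2] limit_buy(price=99, qty=9): fills=none; bids=[#1:6@103 #2:9@99] asks=[-]
After op 3 [order #3] limit_sell(price=96, qty=10): fills=#1x#3:6@103 #2x#3:4@99; bids=[#2:5@99] asks=[-]
After op 4 [order #4] limit_buy(price=101, qty=4): fills=none; bids=[#4:4@101 #2:5@99] asks=[-]
After op 5 [order #5] limit_sell(price=104, qty=2): fills=none; bids=[#4:4@101 #2:5@99] asks=[#5:2@104]
After op 6 [order #6] limit_sell(price=99, qty=8): fills=#4x#6:4@101 #2x#6:4@99; bids=[#2:1@99] asks=[#5:2@104]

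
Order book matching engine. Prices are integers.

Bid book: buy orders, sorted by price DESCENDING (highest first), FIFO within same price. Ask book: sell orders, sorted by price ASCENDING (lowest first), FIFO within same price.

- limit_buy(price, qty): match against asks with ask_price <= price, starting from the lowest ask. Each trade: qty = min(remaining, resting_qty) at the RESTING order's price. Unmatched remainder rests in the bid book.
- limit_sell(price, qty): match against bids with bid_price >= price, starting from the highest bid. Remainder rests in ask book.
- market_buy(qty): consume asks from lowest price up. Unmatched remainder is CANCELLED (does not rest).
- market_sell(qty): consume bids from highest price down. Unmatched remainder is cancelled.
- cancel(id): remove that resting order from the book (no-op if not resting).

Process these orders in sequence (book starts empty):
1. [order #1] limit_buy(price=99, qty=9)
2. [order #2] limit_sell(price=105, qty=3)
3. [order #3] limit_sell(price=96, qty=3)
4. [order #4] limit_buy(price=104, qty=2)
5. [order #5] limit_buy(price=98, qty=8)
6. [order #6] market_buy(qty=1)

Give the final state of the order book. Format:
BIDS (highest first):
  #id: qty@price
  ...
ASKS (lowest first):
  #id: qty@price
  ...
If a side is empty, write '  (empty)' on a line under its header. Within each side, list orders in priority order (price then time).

After op 1 [order #1] limit_buy(price=99, qty=9): fills=none; bids=[#1:9@99] asks=[-]
After op 2 [order #2] limit_sell(price=105, qty=3): fills=none; bids=[#1:9@99] asks=[#2:3@105]
After op 3 [order #3] limit_sell(price=96, qty=3): fills=#1x#3:3@99; bids=[#1:6@99] asks=[#2:3@105]
After op 4 [order #4] limit_buy(price=104, qty=2): fills=none; bids=[#4:2@104 #1:6@99] asks=[#2:3@105]
After op 5 [order #5] limit_buy(price=98, qty=8): fills=none; bids=[#4:2@104 #1:6@99 #5:8@98] asks=[#2:3@105]
After op 6 [order #6] market_buy(qty=1): fills=#6x#2:1@105; bids=[#4:2@104 #1:6@99 #5:8@98] asks=[#2:2@105]

Answer: BIDS (highest first):
  #4: 2@104
  #1: 6@99
  #5: 8@98
ASKS (lowest first):
  #2: 2@105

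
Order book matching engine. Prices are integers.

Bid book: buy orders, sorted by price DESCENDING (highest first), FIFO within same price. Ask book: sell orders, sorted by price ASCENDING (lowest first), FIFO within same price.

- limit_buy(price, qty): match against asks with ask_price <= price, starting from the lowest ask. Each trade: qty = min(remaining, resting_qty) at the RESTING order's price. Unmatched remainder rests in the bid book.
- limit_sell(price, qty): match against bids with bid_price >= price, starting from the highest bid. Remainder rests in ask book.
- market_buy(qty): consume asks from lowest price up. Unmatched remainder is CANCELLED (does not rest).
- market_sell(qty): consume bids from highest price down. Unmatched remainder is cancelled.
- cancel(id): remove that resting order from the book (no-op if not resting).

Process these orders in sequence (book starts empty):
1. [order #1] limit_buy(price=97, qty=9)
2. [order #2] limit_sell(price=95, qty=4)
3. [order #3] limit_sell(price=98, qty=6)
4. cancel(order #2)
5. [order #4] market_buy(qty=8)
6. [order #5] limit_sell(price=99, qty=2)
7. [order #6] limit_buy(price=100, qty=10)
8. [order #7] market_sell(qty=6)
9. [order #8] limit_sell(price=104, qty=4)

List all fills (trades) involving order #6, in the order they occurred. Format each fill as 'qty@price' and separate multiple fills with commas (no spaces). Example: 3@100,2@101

Answer: 2@99,6@100

Derivation:
After op 1 [order #1] limit_buy(price=97, qty=9): fills=none; bids=[#1:9@97] asks=[-]
After op 2 [order #2] limit_sell(price=95, qty=4): fills=#1x#2:4@97; bids=[#1:5@97] asks=[-]
After op 3 [order #3] limit_sell(price=98, qty=6): fills=none; bids=[#1:5@97] asks=[#3:6@98]
After op 4 cancel(order #2): fills=none; bids=[#1:5@97] asks=[#3:6@98]
After op 5 [order #4] market_buy(qty=8): fills=#4x#3:6@98; bids=[#1:5@97] asks=[-]
After op 6 [order #5] limit_sell(price=99, qty=2): fills=none; bids=[#1:5@97] asks=[#5:2@99]
After op 7 [order #6] limit_buy(price=100, qty=10): fills=#6x#5:2@99; bids=[#6:8@100 #1:5@97] asks=[-]
After op 8 [order #7] market_sell(qty=6): fills=#6x#7:6@100; bids=[#6:2@100 #1:5@97] asks=[-]
After op 9 [order #8] limit_sell(price=104, qty=4): fills=none; bids=[#6:2@100 #1:5@97] asks=[#8:4@104]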